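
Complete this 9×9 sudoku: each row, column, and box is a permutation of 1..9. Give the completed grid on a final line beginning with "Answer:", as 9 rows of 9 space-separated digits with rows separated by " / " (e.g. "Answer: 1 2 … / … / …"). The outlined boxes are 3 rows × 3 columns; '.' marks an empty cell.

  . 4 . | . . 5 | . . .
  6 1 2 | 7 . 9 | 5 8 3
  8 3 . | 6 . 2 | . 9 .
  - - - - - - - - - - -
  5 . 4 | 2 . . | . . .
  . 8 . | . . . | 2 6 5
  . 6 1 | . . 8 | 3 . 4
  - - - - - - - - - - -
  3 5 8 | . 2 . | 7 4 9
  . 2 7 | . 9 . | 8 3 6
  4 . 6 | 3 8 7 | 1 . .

Step 1. [r4c2∈{7,9}] col 2 places 7 nowhere but r4c2. So r4c2=7.
Step 2. [r7c4∈{1}] nothing but 1 survives at r7c4, so r7c4=1.
Step 3. [r5c1∈{9}] nothing but 9 survives at r5c1, so r5c1=9.
Step 4. [r5c5∈{1,3,4,7}] 7 has one home in row 5: r5c5, so r5c5=7.
Step 5. [r4c8∈{1}] r4c8 has the single candidate 1 ⇒ r4c8=1.
Step 6. [r3c9∈{1,7}] in row 3, 7 fits only at r3c9 ⇒ r3c9=7.
Step 7. [r8c4∈{4,5}] in row 8, 5 fits only at r8c4, so r8c4=5.
Step 8. [r1c5∈{1,3}] in row 1, 3 fits only at r1c5, so r1c5=3.
Step 9. [r9c9∈{2}] only 2 remains possible at r9c9. So r9c9=2.
Step 10. [r4c6∈{3,6}] row 4 places 3 nowhere but r4c6 ⇒ r4c6=3.
Step 11. [r5c6∈{1,4}] across row 5, 1 lands solely at r5c6, so r5c6=1.
Step 12. [r3c7∈{4}] nothing but 4 survives at r3c7. So r3c7=4.
Step 13. [r4c7∈{9}] r4c7 has the single candidate 9 ⇒ r4c7=9.
Step 14. [r1c4∈{8}] r1c4's peers cover all but 8. So r1c4=8.
Step 15. [r9c8∈{5}] only 5 remains possible at r9c8 ⇒ r9c8=5.
Step 16. [r9c2∈{9}] nothing but 9 survives at r9c2 ⇒ r9c2=9.
Step 17. [r3c5∈{1}] nothing but 1 survives at r3c5. So r3c5=1.
Step 18. [r1c3∈{9}] r1c3 has the single candidate 9, so r1c3=9.
Step 19. [r1c8∈{2}] nothing but 2 survives at r1c8. So r1c8=2.
Step 20. [r6c5∈{5}] only 5 remains possible at r6c5. So r6c5=5.
Step 21. [r5c4∈{4}] nothing but 4 survives at r5c4. So r5c4=4.
Step 22. [r1c1∈{7}] r1c1 has the single candidate 7, so r1c1=7.
Step 23. [r2c5∈{4}] r2c5 is down to just 4 ⇒ r2c5=4.
Step 24. [r4c9∈{8}] r4c9 is down to just 8 ⇒ r4c9=8.
Step 25. [r6c4∈{9}] r6c4 is down to just 9. So r6c4=9.
Step 26. [r3c3∈{5}] r3c3's peers cover all but 5. So r3c3=5.
Step 27. [r4c5∈{6}] r4c5's peers cover all but 6. So r4c5=6.
Step 28. [r1c9∈{1}] r1c9 has the single candidate 1. So r1c9=1.
Step 29. [r6c8∈{7}] only 7 remains possible at r6c8 ⇒ r6c8=7.
Step 30. [r1c7∈{6}] nothing but 6 survives at r1c7, so r1c7=6.
Step 31. [r7c6∈{6}] r7c6 has the single candidate 6. So r7c6=6.
Step 32. [r5c3∈{3}] r5c3 is down to just 3 ⇒ r5c3=3.
Step 33. [r6c1∈{2}] nothing but 2 survives at r6c1 ⇒ r6c1=2.
Step 34. [r8c1∈{1}] r8c1 is down to just 1 ⇒ r8c1=1.
Step 35. [r8c6∈{4}] nothing but 4 survives at r8c6, so r8c6=4.

Answer: 7 4 9 8 3 5 6 2 1 / 6 1 2 7 4 9 5 8 3 / 8 3 5 6 1 2 4 9 7 / 5 7 4 2 6 3 9 1 8 / 9 8 3 4 7 1 2 6 5 / 2 6 1 9 5 8 3 7 4 / 3 5 8 1 2 6 7 4 9 / 1 2 7 5 9 4 8 3 6 / 4 9 6 3 8 7 1 5 2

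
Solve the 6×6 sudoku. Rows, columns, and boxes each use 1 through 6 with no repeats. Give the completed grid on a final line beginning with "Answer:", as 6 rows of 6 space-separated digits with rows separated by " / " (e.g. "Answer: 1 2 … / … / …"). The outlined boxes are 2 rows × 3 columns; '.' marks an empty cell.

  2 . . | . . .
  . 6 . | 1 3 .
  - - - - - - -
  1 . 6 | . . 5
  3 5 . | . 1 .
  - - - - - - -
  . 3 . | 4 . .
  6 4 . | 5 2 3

Step 1. [r4c3∈{2,4}] box 3 places 4 nowhere but r4c3 ⇒ r4c3=4.
Step 2. [r1c4∈{6}] r1c4's peers cover all but 6, so r1c4=6.
Step 3. [r2c3∈{5}] nothing but 5 survives at r2c3 ⇒ r2c3=5.
Step 4. [r2c6∈{2,4}] r2c6 is the only open cell in row 2 admitting 2, so r2c6=2.
Step 5. [r5c6∈{1,6}] 1 has one home in col 6: r5c6 ⇒ r5c6=1.
Step 6. [r3c2∈{2}] only 2 remains possible at r3c2, so r3c2=2.
Step 7. [r1c6∈{4}] only 4 remains possible at r1c6 ⇒ r1c6=4.
Step 8. [r6c3∈{1}] r6c3 is down to just 1. So r6c3=1.
Step 9. [r1c3∈{3}] r1c3 has the single candidate 3, so r1c3=3.
Step 10. [r4c6∈{6}] r4c6 has the single candidate 6, so r4c6=6.
Step 11. [r3c5∈{4}] r3c5's peers cover all but 4 ⇒ r3c5=4.
Step 12. [r1c5∈{5}] only 5 remains possible at r1c5. So r1c5=5.
Step 13. [r4c4∈{2}] nothing but 2 survives at r4c4. So r4c4=2.
Step 14. [r1c2∈{1}] r1c2 is down to just 1 ⇒ r1c2=1.
Step 15. [r5c1∈{5}] r5c1 has the single candidate 5, so r5c1=5.
Step 16. [r5c3∈{2}] r5c3 has the single candidate 2. So r5c3=2.
Step 17. [r5c5∈{6}] only 6 remains possible at r5c5, so r5c5=6.
Step 18. [r2c1∈{4}] r2c1 is down to just 4. So r2c1=4.
Step 19. [r3c4∈{3}] r3c4 has the single candidate 3 ⇒ r3c4=3.

Answer: 2 1 3 6 5 4 / 4 6 5 1 3 2 / 1 2 6 3 4 5 / 3 5 4 2 1 6 / 5 3 2 4 6 1 / 6 4 1 5 2 3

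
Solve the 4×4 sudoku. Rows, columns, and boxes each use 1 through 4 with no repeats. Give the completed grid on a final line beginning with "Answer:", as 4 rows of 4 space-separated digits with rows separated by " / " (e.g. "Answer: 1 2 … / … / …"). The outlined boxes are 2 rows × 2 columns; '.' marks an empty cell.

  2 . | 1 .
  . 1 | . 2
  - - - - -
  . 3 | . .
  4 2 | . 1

Step 1. [r2c3∈{3,4}] r2c3 is the only open cell in row 2 admitting 4, so r2c3=4.
Step 2. [r2c1∈{3}] r2c1 has the single candidate 3. So r2c1=3.
Step 3. [r4c3∈{3}] nothing but 3 survives at r4c3 ⇒ r4c3=3.
Step 4. [r3c3∈{2}] nothing but 2 survives at r3c3. So r3c3=2.
Step 5. [r3c4∈{4}] r3c4's peers cover all but 4, so r3c4=4.
Step 6. [r3c1∈{1}] only 1 remains possible at r3c1. So r3c1=1.
Step 7. [r1c2∈{4}] r1c2 is down to just 4, so r1c2=4.
Step 8. [r1c4∈{3}] r1c4 has the single candidate 3, so r1c4=3.

Answer: 2 4 1 3 / 3 1 4 2 / 1 3 2 4 / 4 2 3 1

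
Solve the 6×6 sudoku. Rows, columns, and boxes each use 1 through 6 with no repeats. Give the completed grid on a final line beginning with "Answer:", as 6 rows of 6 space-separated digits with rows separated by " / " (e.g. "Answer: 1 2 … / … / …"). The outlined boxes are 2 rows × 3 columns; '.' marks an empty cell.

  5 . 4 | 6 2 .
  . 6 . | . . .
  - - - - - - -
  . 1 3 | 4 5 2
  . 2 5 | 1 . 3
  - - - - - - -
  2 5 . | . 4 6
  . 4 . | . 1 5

Step 1. [r2c1∈{1,3}] in col 1, 1 fits only at r2c1, so r2c1=1.
Step 2. [r5c4∈{3}] nothing but 3 survives at r5c4. So r5c4=3.
Step 3. [r3c1∈{6}] r3c1 has the single candidate 6, so r3c1=6.
Step 4. [r2c3∈{2}] r2c3's peers cover all but 2. So r2c3=2.
Step 5. [r6c3∈{6}] nothing but 6 survives at r6c3, so r6c3=6.
Step 6. [r1c6∈{1}] r1c6's peers cover all but 1 ⇒ r1c6=1.
Step 7. [r6c1∈{3}] only 3 remains possible at r6c1. So r6c1=3.
Step 8. [r5c3∈{1}] r5c3's peers cover all but 1 ⇒ r5c3=1.
Step 9. [r4c1∈{4}] only 4 remains possible at r4c1 ⇒ r4c1=4.
Step 10. [r4c5∈{6}] r4c5 has the single candidate 6. So r4c5=6.
Step 11. [r2c5∈{3}] r2c5's peers cover all but 3. So r2c5=3.
Step 12. [r2c6∈{4}] only 4 remains possible at r2c6 ⇒ r2c6=4.
Step 13. [r2c4∈{5}] r2c4 has the single candidate 5 ⇒ r2c4=5.
Step 14. [r1c2∈{3}] only 3 remains possible at r1c2, so r1c2=3.
Step 15. [r6c4∈{2}] r6c4's peers cover all but 2 ⇒ r6c4=2.

Answer: 5 3 4 6 2 1 / 1 6 2 5 3 4 / 6 1 3 4 5 2 / 4 2 5 1 6 3 / 2 5 1 3 4 6 / 3 4 6 2 1 5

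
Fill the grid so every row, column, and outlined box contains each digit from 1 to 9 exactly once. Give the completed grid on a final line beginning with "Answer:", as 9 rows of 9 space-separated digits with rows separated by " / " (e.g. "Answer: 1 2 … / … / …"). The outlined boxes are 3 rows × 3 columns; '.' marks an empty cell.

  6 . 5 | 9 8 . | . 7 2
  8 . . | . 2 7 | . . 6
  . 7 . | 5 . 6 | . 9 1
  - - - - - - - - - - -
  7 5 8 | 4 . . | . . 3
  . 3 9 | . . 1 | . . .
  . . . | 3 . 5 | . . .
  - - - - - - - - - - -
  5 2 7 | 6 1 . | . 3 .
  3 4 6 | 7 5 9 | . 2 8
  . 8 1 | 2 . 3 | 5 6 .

Step 1. [r6c1∈{1,2,4}] col 1 places 1 nowhere but r6c1, so r6c1=1.
Step 2. [r9c9∈{4,7,9}] r9c9 is the only open cell in row 9 admitting 7. So r9c9=7.
Step 3. [r3c7∈{3,4,8}] in row 3, 8 fits only at r3c7, so r3c7=8.
Step 4. [r1c6∈{4}] r1c6's peers cover all but 4. So r1c6=4.
Step 5. [r6c2∈{6}] r6c2 is down to just 6 ⇒ r6c2=6.
Step 6. [r6c8∈{4,8}] in row 6, 8 fits only at r6c8, so r6c8=8.
Step 7. [r2c8∈{4,5}] 5 has one home in row 2: r2c8, so r2c8=5.
Step 8. [r5c8∈{4}] r5c8 has the single candidate 4. So r5c8=4.
Step 9. [r6c9∈{9}] r6c9 is down to just 9 ⇒ r6c9=9.
Step 10. [r3c1∈{2,4}] in col 1, 4 fits only at r3c1, so r3c1=4.
Step 11. [r6c5∈{7}] nothing but 7 survives at r6c5, so r6c5=7.
Step 12. [r6c7∈{2}] nothing but 2 survives at r6c7. So r6c7=2.
Step 13. [r2c7∈{3,4}] r2c7 is the only open cell in row 2 admitting 4. So r2c7=4.
Step 14. [r5c5∈{6}] nothing but 6 survives at r5c5. So r5c5=6.
Step 15. [r2c2∈{1,9}] across row 2, 9 lands solely at r2c2, so r2c2=9.
Step 16. [r8c7∈{1}] only 1 remains possible at r8c7, so r8c7=1.
Step 17. [r2c3∈{3}] r2c3's peers cover all but 3, so r2c3=3.
Step 18. [r7c9∈{4}] nothing but 4 survives at r7c9. So r7c9=4.
Step 19. [r9c1∈{9}] nothing but 9 survives at r9c1 ⇒ r9c1=9.
Step 20. [r2c4∈{1}] nothing but 1 survives at r2c4. So r2c4=1.
Step 21. [r7c6∈{8}] r7c6 is down to just 8, so r7c6=8.
Step 22. [r5c9∈{5}] nothing but 5 survives at r5c9 ⇒ r5c9=5.
Step 23. [r9c5∈{4}] only 4 remains possible at r9c5, so r9c5=4.
Step 24. [r7c7∈{9}] r7c7 is down to just 9, so r7c7=9.
Step 25. [r4c5∈{9}] only 9 remains possible at r4c5, so r4c5=9.
Step 26. [r1c2∈{1}] nothing but 1 survives at r1c2 ⇒ r1c2=1.
Step 27. [r5c1∈{2}] r5c1 has the single candidate 2. So r5c1=2.
Step 28. [r5c7∈{7}] nothing but 7 survives at r5c7, so r5c7=7.
Step 29. [r4c6∈{2}] r4c6 has the single candidate 2. So r4c6=2.
Step 30. [r4c8∈{1}] r4c8's peers cover all but 1, so r4c8=1.
Step 31. [r1c7∈{3}] nothing but 3 survives at r1c7 ⇒ r1c7=3.
Step 32. [r6c3∈{4}] r6c3 is down to just 4 ⇒ r6c3=4.
Step 33. [r3c3∈{2}] nothing but 2 survives at r3c3 ⇒ r3c3=2.
Step 34. [r3c5∈{3}] r3c5 has the single candidate 3. So r3c5=3.
Step 35. [r4c7∈{6}] nothing but 6 survives at r4c7, so r4c7=6.
Step 36. [r5c4∈{8}] nothing but 8 survives at r5c4, so r5c4=8.

Answer: 6 1 5 9 8 4 3 7 2 / 8 9 3 1 2 7 4 5 6 / 4 7 2 5 3 6 8 9 1 / 7 5 8 4 9 2 6 1 3 / 2 3 9 8 6 1 7 4 5 / 1 6 4 3 7 5 2 8 9 / 5 2 7 6 1 8 9 3 4 / 3 4 6 7 5 9 1 2 8 / 9 8 1 2 4 3 5 6 7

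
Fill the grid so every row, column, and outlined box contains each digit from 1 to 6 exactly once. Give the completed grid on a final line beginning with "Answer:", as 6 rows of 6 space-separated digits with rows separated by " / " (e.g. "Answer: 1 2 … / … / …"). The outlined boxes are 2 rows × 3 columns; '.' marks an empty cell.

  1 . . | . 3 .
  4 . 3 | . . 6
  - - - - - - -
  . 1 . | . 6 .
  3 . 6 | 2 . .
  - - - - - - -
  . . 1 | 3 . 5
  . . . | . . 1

Step 1. [r4c6∈{4}] r4c6 has the single candidate 4. So r4c6=4.
Step 2. [r4c2∈{5}] r4c2 is down to just 5 ⇒ r4c2=5.
Step 3. [r2c2∈{2}] r2c2 is down to just 2 ⇒ r2c2=2.
Step 4. [r2c5∈{1,5}] col 5 places 5 nowhere but r2c5 ⇒ r2c5=5.
Step 5. [r6c1∈{2,5,6}] col 1 places 5 nowhere but r6c1 ⇒ r6c1=5.
Step 6. [r5c1∈{2,6}] across col 1, 6 lands solely at r5c1 ⇒ r5c1=6.
Step 7. [r5c2∈{4}] only 4 remains possible at r5c2 ⇒ r5c2=4.
Step 8. [r6c5∈{2,4}] 4 has one home in col 5: r6c5 ⇒ r6c5=4.
Step 9. [r3c1∈{2}] r3c1 is down to just 2. So r3c1=2.
Step 10. [r1c6∈{2}] r1c6's peers cover all but 2. So r1c6=2.
Step 11. [r6c3∈{2}] r6c3's peers cover all but 2 ⇒ r6c3=2.
Step 12. [r2c4∈{1}] nothing but 1 survives at r2c4, so r2c4=1.
Step 13. [r3c6∈{3}] r3c6 has the single candidate 3, so r3c6=3.
Step 14. [r5c5∈{2}] r5c5's peers cover all but 2 ⇒ r5c5=2.
Step 15. [r6c2∈{3}] r6c2 has the single candidate 3. So r6c2=3.
Step 16. [r6c4∈{6}] r6c4 has the single candidate 6. So r6c4=6.
Step 17. [r3c4∈{5}] r3c4's peers cover all but 5 ⇒ r3c4=5.
Step 18. [r1c3∈{5}] r1c3 is down to just 5. So r1c3=5.
Step 19. [r4c5∈{1}] r4c5's peers cover all but 1, so r4c5=1.
Step 20. [r1c4∈{4}] only 4 remains possible at r1c4, so r1c4=4.
Step 21. [r1c2∈{6}] nothing but 6 survives at r1c2 ⇒ r1c2=6.
Step 22. [r3c3∈{4}] only 4 remains possible at r3c3 ⇒ r3c3=4.

Answer: 1 6 5 4 3 2 / 4 2 3 1 5 6 / 2 1 4 5 6 3 / 3 5 6 2 1 4 / 6 4 1 3 2 5 / 5 3 2 6 4 1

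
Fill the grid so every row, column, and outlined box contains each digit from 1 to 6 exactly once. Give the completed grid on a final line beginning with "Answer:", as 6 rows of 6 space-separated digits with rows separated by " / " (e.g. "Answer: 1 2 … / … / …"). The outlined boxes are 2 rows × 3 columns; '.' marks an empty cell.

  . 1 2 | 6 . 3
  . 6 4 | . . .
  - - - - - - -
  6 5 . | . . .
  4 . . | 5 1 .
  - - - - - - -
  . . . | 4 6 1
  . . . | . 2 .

Step 1. [r4c3∈{3}] only 3 remains possible at r4c3 ⇒ r4c3=3.
Step 2. [r1c1∈{5}] r1c1's peers cover all but 5, so r1c1=5.
Step 3. [r6c4∈{3}] nothing but 3 survives at r6c4, so r6c4=3.
Step 4. [r3c4∈{2}] nothing but 2 survives at r3c4. So r3c4=2.
Step 5. [r6c3∈{1,5,6}] r6c3 is the only open cell in row 6 admitting 6, so r6c3=6.
Step 6. [r5c1∈{2,3}] r5c1 is the only open cell in col 1 admitting 2, so r5c1=2.
Step 7. [r3c6∈{4}] nothing but 4 survives at r3c6, so r3c6=4.
Step 8. [r6c6∈{5}] r6c6 is down to just 5. So r6c6=5.
Step 9. [r6c1∈{1}] r6c1 has the single candidate 1. So r6c1=1.
Step 10. [r3c5∈{3}] nothing but 3 survives at r3c5. So r3c5=3.
Step 11. [r4c2∈{2}] r4c2 is down to just 2. So r4c2=2.
Step 12. [r2c6∈{2}] nothing but 2 survives at r2c6. So r2c6=2.
Step 13. [r5c3∈{5}] only 5 remains possible at r5c3, so r5c3=5.
Step 14. [r2c1∈{3}] nothing but 3 survives at r2c1 ⇒ r2c1=3.
Step 15. [r5c2∈{3}] r5c2's peers cover all but 3 ⇒ r5c2=3.
Step 16. [r3c3∈{1}] nothing but 1 survives at r3c3, so r3c3=1.
Step 17. [r6c2∈{4}] r6c2 has the single candidate 4, so r6c2=4.
Step 18. [r1c5∈{4}] r1c5's peers cover all but 4, so r1c5=4.
Step 19. [r2c5∈{5}] only 5 remains possible at r2c5, so r2c5=5.
Step 20. [r4c6∈{6}] r4c6's peers cover all but 6. So r4c6=6.
Step 21. [r2c4∈{1}] r2c4's peers cover all but 1, so r2c4=1.

Answer: 5 1 2 6 4 3 / 3 6 4 1 5 2 / 6 5 1 2 3 4 / 4 2 3 5 1 6 / 2 3 5 4 6 1 / 1 4 6 3 2 5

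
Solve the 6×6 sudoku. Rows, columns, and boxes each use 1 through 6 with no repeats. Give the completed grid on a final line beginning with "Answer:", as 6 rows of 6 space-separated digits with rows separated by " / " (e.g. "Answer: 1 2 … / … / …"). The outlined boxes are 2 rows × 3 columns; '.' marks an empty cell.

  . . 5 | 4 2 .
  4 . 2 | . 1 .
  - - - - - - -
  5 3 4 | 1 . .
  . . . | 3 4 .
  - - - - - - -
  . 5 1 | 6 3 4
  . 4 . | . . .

Step 1. [r1c1∈{1,3,6}] r1c1 is the only open cell in box 1 admitting 3 ⇒ r1c1=3.
Step 2. [r4c6∈{2,5,6}] in row 4, 5 fits only at r4c6. So r4c6=5.
Step 3. [r4c2∈{1,2,6}] col 2 places 2 nowhere but r4c2. So r4c2=2.
Step 4. [r6c4∈{2,5}] col 4 places 2 nowhere but r6c4, so r6c4=2.
Step 5. [r1c6∈{6}] only 6 remains possible at r1c6 ⇒ r1c6=6.
Step 6. [r6c1∈{6}] r6c1 has the single candidate 6. So r6c1=6.
Step 7. [r4c3∈{6}] nothing but 6 survives at r4c3 ⇒ r4c3=6.
Step 8. [r6c3∈{3}] r6c3's peers cover all but 3, so r6c3=3.
Step 9. [r3c6∈{2}] r3c6 has the single candidate 2. So r3c6=2.
Step 10. [r5c1∈{2}] r5c1 is down to just 2. So r5c1=2.
Step 11. [r6c6∈{1}] r6c6's peers cover all but 1 ⇒ r6c6=1.
Step 12. [r2c6∈{3}] r2c6 is down to just 3, so r2c6=3.
Step 13. [r4c1∈{1}] only 1 remains possible at r4c1. So r4c1=1.
Step 14. [r2c2∈{6}] only 6 remains possible at r2c2. So r2c2=6.
Step 15. [r6c5∈{5}] only 5 remains possible at r6c5, so r6c5=5.
Step 16. [r1c2∈{1}] r1c2 is down to just 1, so r1c2=1.
Step 17. [r2c4∈{5}] r2c4's peers cover all but 5. So r2c4=5.
Step 18. [r3c5∈{6}] only 6 remains possible at r3c5. So r3c5=6.

Answer: 3 1 5 4 2 6 / 4 6 2 5 1 3 / 5 3 4 1 6 2 / 1 2 6 3 4 5 / 2 5 1 6 3 4 / 6 4 3 2 5 1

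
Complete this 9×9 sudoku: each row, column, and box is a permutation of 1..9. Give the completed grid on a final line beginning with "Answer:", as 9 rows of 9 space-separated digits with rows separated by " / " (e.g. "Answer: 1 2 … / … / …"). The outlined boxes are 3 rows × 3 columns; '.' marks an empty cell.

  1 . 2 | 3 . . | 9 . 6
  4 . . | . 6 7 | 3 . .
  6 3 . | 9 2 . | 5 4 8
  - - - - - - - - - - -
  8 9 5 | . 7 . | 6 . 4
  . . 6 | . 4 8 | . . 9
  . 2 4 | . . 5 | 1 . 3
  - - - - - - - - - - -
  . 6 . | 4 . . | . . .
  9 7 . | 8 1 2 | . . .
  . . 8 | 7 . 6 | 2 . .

Step 1. [r8c9∈{5}] r8c9 has the single candidate 5. So r8c9=5.
Step 2. [r9c9∈{1}] r9c9 is down to just 1, so r9c9=1.
Step 3. [r7c6∈{3,9}] r7c6 is the only open cell in col 6 admitting 9 ⇒ r7c6=9.
Step 4. [r5c7∈{7}] only 7 remains possible at r5c7. So r5c7=7.
Step 5. [r8c3∈{3}] nothing but 3 survives at r8c3, so r8c3=3.
Step 6. [r9c1∈{5}] only 5 remains possible at r9c1. So r9c1=5.
Step 7. [r2c4∈{1,5}] across col 4, 5 lands solely at r2c4 ⇒ r2c4=5.
Step 8. [r4c8∈{2}] r4c8 has the single candidate 2 ⇒ r4c8=2.
Step 9. [r9c5∈{3}] nothing but 3 survives at r9c5. So r9c5=3.
Step 10. [r7c8∈{3,7,8}] across row 7, 3 lands solely at r7c8, so r7c8=3.
Step 11. [r4c4∈{1}] r4c4's peers cover all but 1. So r4c4=1.
Step 12. [r1c2∈{5,8}] across row 1, 5 lands solely at r1c2, so r1c2=5.
Step 13. [r6c1∈{7}] nothing but 7 survives at r6c1 ⇒ r6c1=7.
Step 14. [r8c8∈{6}] nothing but 6 survives at r8c8. So r8c8=6.
Step 15. [r2c2∈{8}] r2c2 is down to just 8 ⇒ r2c2=8.
Step 16. [r3c3∈{7}] r3c3's peers cover all but 7. So r3c3=7.
Step 17. [r2c9∈{2}] only 2 remains possible at r2c9. So r2c9=2.
Step 18. [r5c2∈{1}] nothing but 1 survives at r5c2 ⇒ r5c2=1.
Step 19. [r9c8∈{9}] nothing but 9 survives at r9c8. So r9c8=9.
Step 20. [r7c9∈{7}] r7c9's peers cover all but 7 ⇒ r7c9=7.
Step 21. [r1c8∈{7}] r1c8 is down to just 7, so r1c8=7.
Step 22. [r7c3∈{1}] r7c3's peers cover all but 1, so r7c3=1.
Step 23. [r7c1∈{2}] nothing but 2 survives at r7c1, so r7c1=2.
Step 24. [r1c6∈{4}] nothing but 4 survives at r1c6 ⇒ r1c6=4.
Step 25. [r7c7∈{8}] r7c7 has the single candidate 8. So r7c7=8.
Step 26. [r3c6∈{1}] only 1 remains possible at r3c6, so r3c6=1.
Step 27. [r8c7∈{4}] only 4 remains possible at r8c7 ⇒ r8c7=4.
Step 28. [r4c6∈{3}] only 3 remains possible at r4c6, so r4c6=3.
Step 29. [r6c5∈{9}] r6c5 is down to just 9 ⇒ r6c5=9.
Step 30. [r6c4∈{6}] r6c4 is down to just 6, so r6c4=6.
Step 31. [r5c4∈{2}] nothing but 2 survives at r5c4, so r5c4=2.
Step 32. [r2c8∈{1}] r2c8 has the single candidate 1, so r2c8=1.
Step 33. [r2c3∈{9}] only 9 remains possible at r2c3 ⇒ r2c3=9.
Step 34. [r6c8∈{8}] only 8 remains possible at r6c8 ⇒ r6c8=8.
Step 35. [r9c2∈{4}] nothing but 4 survives at r9c2, so r9c2=4.
Step 36. [r5c8∈{5}] only 5 remains possible at r5c8, so r5c8=5.
Step 37. [r7c5∈{5}] only 5 remains possible at r7c5 ⇒ r7c5=5.
Step 38. [r5c1∈{3}] r5c1 has the single candidate 3, so r5c1=3.
Step 39. [r1c5∈{8}] r1c5 is down to just 8. So r1c5=8.

Answer: 1 5 2 3 8 4 9 7 6 / 4 8 9 5 6 7 3 1 2 / 6 3 7 9 2 1 5 4 8 / 8 9 5 1 7 3 6 2 4 / 3 1 6 2 4 8 7 5 9 / 7 2 4 6 9 5 1 8 3 / 2 6 1 4 5 9 8 3 7 / 9 7 3 8 1 2 4 6 5 / 5 4 8 7 3 6 2 9 1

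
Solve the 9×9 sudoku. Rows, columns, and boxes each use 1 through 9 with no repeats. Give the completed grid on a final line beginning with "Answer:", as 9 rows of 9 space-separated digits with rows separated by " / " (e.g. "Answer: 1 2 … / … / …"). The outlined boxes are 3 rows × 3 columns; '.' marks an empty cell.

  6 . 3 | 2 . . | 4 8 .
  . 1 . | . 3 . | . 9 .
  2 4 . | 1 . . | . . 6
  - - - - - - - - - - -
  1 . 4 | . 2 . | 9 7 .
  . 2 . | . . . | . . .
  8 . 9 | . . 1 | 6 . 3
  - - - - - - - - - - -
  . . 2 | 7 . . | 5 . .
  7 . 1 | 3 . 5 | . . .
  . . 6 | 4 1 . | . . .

Step 1. [r6c4∈{5}] r6c4 has the single candidate 5 ⇒ r6c4=5.
Step 2. [r1c2∈{5,7,9}] r1c2 is the only open cell in box 1 admitting 9. So r1c2=9.
Step 3. [r1c6∈{7}] r1c6 has the single candidate 7, so r1c6=7.
Step 4. [r8c2∈{8}] only 8 remains possible at r8c2 ⇒ r8c2=8.
Step 5. [r8c7∈{2}] only 2 remains possible at r8c7, so r8c7=2.
Step 6. [r9c8∈{3}] r9c8 is down to just 3. So r9c8=3.
Step 7. [r2c1∈{5}] r2c1 is down to just 5, so r2c1=5.
Step 8. [r2c7∈{7}] only 7 remains possible at r2c7, so r2c7=7.
Step 9. [r9c7∈{8}] r9c7's peers cover all but 8, so r9c7=8.
Step 10. [r5c4∈{6,8,9}] col 4 places 9 nowhere but r5c4. So r5c4=9.
Step 11. [r4c2∈{3,5,6}] across col 2, 6 lands solely at r4c2. So r4c2=6.
Step 12. [r4c4∈{8}] r4c4 has the single candidate 8, so r4c4=8.
Step 13. [r7c1∈{3,4,9}] 4 has one home in col 1: r7c1. So r7c1=4.
Step 14. [r1c9∈{1,5}] in row 1, 1 fits only at r1c9. So r1c9=1.
Step 15. [r7c9∈{9}] only 9 remains possible at r7c9, so r7c9=9.
Step 16. [r2c6∈{4,6,8}] 4 has one home in row 2: r2c6 ⇒ r2c6=4.
Step 17. [r8c5∈{6,9}] 9 has one home in row 8: r8c5, so r8c5=9.
Step 18. [r5c3∈{5,7}] across col 3, 5 lands solely at r5c3 ⇒ r5c3=5.
Step 19. [r5c5∈{4,6,7}] in row 5, 7 fits only at r5c5 ⇒ r5c5=7.
Step 20. [r7c5∈{6,8}] col 5 places 6 nowhere but r7c5 ⇒ r7c5=6.
Step 21. [r3c5∈{5,8}] col 5 places 8 nowhere but r3c5. So r3c5=8.
Step 22. [r8c9∈{4}] r8c9's peers cover all but 4. So r8c9=4.
Step 23. [r5c8∈{1,4}] row 5 places 4 nowhere but r5c8 ⇒ r5c8=4.
Step 24. [r5c6∈{3,6}] 6 has one home in row 5: r5c6. So r5c6=6.
Step 25. [r2c3∈{8}] nothing but 8 survives at r2c3, so r2c3=8.
Step 26. [r9c9∈{7}] r9c9's peers cover all but 7 ⇒ r9c9=7.
Step 27. [r8c8∈{6}] only 6 remains possible at r8c8, so r8c8=6.
Step 28. [r5c9∈{8}] r5c9's peers cover all but 8. So r5c9=8.
Step 29. [r6c5∈{4}] only 4 remains possible at r6c5. So r6c5=4.
Step 30. [r3c7∈{3}] r3c7 is down to just 3 ⇒ r3c7=3.
Step 31. [r2c9∈{2}] r2c9 is down to just 2, so r2c9=2.
Step 32. [r9c2∈{5}] r9c2 is down to just 5 ⇒ r9c2=5.
Step 33. [r5c1∈{3}] r5c1's peers cover all but 3, so r5c1=3.
Step 34. [r3c3∈{7}] r3c3's peers cover all but 7. So r3c3=7.
Step 35. [r9c1∈{9}] r9c1 has the single candidate 9 ⇒ r9c1=9.
Step 36. [r4c6∈{3}] nothing but 3 survives at r4c6. So r4c6=3.
Step 37. [r4c9∈{5}] r4c9 is down to just 5, so r4c9=5.
Step 38. [r7c8∈{1}] r7c8's peers cover all but 1. So r7c8=1.
Step 39. [r7c2∈{3}] r7c2 is down to just 3 ⇒ r7c2=3.
Step 40. [r9c6∈{2}] only 2 remains possible at r9c6 ⇒ r9c6=2.
Step 41. [r3c6∈{9}] only 9 remains possible at r3c6 ⇒ r3c6=9.
Step 42. [r6c8∈{2}] r6c8 has the single candidate 2, so r6c8=2.
Step 43. [r6c2∈{7}] r6c2 has the single candidate 7, so r6c2=7.
Step 44. [r7c6∈{8}] r7c6 is down to just 8. So r7c6=8.
Step 45. [r2c4∈{6}] r2c4's peers cover all but 6, so r2c4=6.
Step 46. [r5c7∈{1}] nothing but 1 survives at r5c7, so r5c7=1.
Step 47. [r1c5∈{5}] only 5 remains possible at r1c5, so r1c5=5.
Step 48. [r3c8∈{5}] only 5 remains possible at r3c8, so r3c8=5.

Answer: 6 9 3 2 5 7 4 8 1 / 5 1 8 6 3 4 7 9 2 / 2 4 7 1 8 9 3 5 6 / 1 6 4 8 2 3 9 7 5 / 3 2 5 9 7 6 1 4 8 / 8 7 9 5 4 1 6 2 3 / 4 3 2 7 6 8 5 1 9 / 7 8 1 3 9 5 2 6 4 / 9 5 6 4 1 2 8 3 7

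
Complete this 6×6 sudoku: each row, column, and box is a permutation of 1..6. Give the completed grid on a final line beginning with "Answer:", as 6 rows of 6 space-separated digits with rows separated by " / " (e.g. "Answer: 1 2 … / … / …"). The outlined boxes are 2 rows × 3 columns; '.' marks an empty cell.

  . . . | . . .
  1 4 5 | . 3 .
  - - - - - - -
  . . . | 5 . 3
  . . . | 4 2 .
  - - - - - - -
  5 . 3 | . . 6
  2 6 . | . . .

Step 1. [r4c6∈{1}] nothing but 1 survives at r4c6, so r4c6=1.
Step 2. [r6c3∈{1,4}] 4 has one home in box 5: r6c3. So r6c3=4.
Step 3. [r4c3∈{6}] nothing but 6 survives at r4c3. So r4c3=6.
Step 4. [r1c3∈{2}] only 2 remains possible at r1c3, so r1c3=2.
Step 5. [r5c2∈{1}] only 1 remains possible at r5c2. So r5c2=1.
Step 6. [r2c4∈{2,6}] in row 2, 6 fits only at r2c4 ⇒ r2c4=6.
Step 7. [r1c6∈{4,5}] r1c6 is the only open cell in col 6 admitting 4 ⇒ r1c6=4.
Step 8. [r1c2∈{3}] nothing but 3 survives at r1c2. So r1c2=3.
Step 9. [r1c4∈{1}] nothing but 1 survives at r1c4, so r1c4=1.
Step 10. [r6c6∈{5}] r6c6 has the single candidate 5, so r6c6=5.
Step 11. [r1c5∈{5}] r1c5 has the single candidate 5, so r1c5=5.
Step 12. [r1c1∈{6}] r1c1's peers cover all but 6 ⇒ r1c1=6.
Step 13. [r6c5∈{1}] only 1 remains possible at r6c5. So r6c5=1.
Step 14. [r5c4∈{2}] r5c4's peers cover all but 2, so r5c4=2.
Step 15. [r5c5∈{4}] r5c5's peers cover all but 4. So r5c5=4.
Step 16. [r2c6∈{2}] nothing but 2 survives at r2c6. So r2c6=2.
Step 17. [r3c2∈{2}] r3c2's peers cover all but 2 ⇒ r3c2=2.
Step 18. [r4c1∈{3}] nothing but 3 survives at r4c1. So r4c1=3.
Step 19. [r3c1∈{4}] r3c1 is down to just 4, so r3c1=4.
Step 20. [r4c2∈{5}] only 5 remains possible at r4c2. So r4c2=5.
Step 21. [r3c3∈{1}] r3c3's peers cover all but 1, so r3c3=1.
Step 22. [r6c4∈{3}] r6c4 is down to just 3, so r6c4=3.
Step 23. [r3c5∈{6}] r3c5's peers cover all but 6 ⇒ r3c5=6.

Answer: 6 3 2 1 5 4 / 1 4 5 6 3 2 / 4 2 1 5 6 3 / 3 5 6 4 2 1 / 5 1 3 2 4 6 / 2 6 4 3 1 5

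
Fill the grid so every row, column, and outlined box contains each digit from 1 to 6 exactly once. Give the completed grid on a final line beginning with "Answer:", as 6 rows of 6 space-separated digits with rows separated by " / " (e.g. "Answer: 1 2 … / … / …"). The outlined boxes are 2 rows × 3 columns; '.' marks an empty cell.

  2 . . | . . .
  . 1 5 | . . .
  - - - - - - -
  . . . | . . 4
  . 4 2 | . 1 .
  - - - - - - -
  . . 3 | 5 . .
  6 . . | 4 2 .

Step 1. [r5c5∈{6}] nothing but 6 survives at r5c5 ⇒ r5c5=6.
Step 2. [r6c6∈{1,3}] row 6 places 3 nowhere but r6c6, so r6c6=3.
Step 3. [r1c4∈{1,3,6}] 1 has one home in col 4: r1c4 ⇒ r1c4=1.
Step 4. [r3c4∈{2,3,6}] row 3 places 2 nowhere but r3c4 ⇒ r3c4=2.
Step 5. [r1c3∈{4,6}] r1c3 is the only open cell in col 3 admitting 4 ⇒ r1c3=4.
Step 6. [r2c1∈{3}] only 3 remains possible at r2c1 ⇒ r2c1=3.
Step 7. [r2c4∈{6}] only 6 remains possible at r2c4. So r2c4=6.
Step 8. [r3c2∈{3,5,6}] in col 2, 3 fits only at r3c2 ⇒ r3c2=3.
Step 9. [r3c5∈{5}] only 5 remains possible at r3c5, so r3c5=5.
Step 10. [r6c3∈{1}] only 1 remains possible at r6c3, so r6c3=1.
Step 11. [r1c2∈{6}] nothing but 6 survives at r1c2 ⇒ r1c2=6.
Step 12. [r6c2∈{5}] r6c2's peers cover all but 5, so r6c2=5.
Step 13. [r5c1∈{4}] r5c1's peers cover all but 4, so r5c1=4.
Step 14. [r4c1∈{5}] nothing but 5 survives at r4c1, so r4c1=5.
Step 15. [r2c5∈{4}] r2c5's peers cover all but 4. So r2c5=4.
Step 16. [r1c6∈{5}] r1c6 has the single candidate 5 ⇒ r1c6=5.
Step 17. [r5c6∈{1}] nothing but 1 survives at r5c6, so r5c6=1.
Step 18. [r1c5∈{3}] r1c5's peers cover all but 3 ⇒ r1c5=3.
Step 19. [r4c4∈{3}] r4c4's peers cover all but 3, so r4c4=3.
Step 20. [r4c6∈{6}] r4c6 has the single candidate 6, so r4c6=6.
Step 21. [r2c6∈{2}] r2c6 has the single candidate 2, so r2c6=2.
Step 22. [r3c3∈{6}] only 6 remains possible at r3c3, so r3c3=6.
Step 23. [r5c2∈{2}] r5c2 has the single candidate 2, so r5c2=2.
Step 24. [r3c1∈{1}] r3c1's peers cover all but 1. So r3c1=1.

Answer: 2 6 4 1 3 5 / 3 1 5 6 4 2 / 1 3 6 2 5 4 / 5 4 2 3 1 6 / 4 2 3 5 6 1 / 6 5 1 4 2 3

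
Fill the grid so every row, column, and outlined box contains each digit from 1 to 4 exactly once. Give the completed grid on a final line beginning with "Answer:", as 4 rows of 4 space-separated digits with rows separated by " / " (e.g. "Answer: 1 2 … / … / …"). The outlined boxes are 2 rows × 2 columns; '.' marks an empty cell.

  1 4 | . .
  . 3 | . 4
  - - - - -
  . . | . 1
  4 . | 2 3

Step 1. [r2c1∈{2}] nothing but 2 survives at r2c1. So r2c1=2.
Step 2. [r1c3∈{3}] r1c3 is down to just 3 ⇒ r1c3=3.
Step 3. [r3c2∈{2}] only 2 remains possible at r3c2 ⇒ r3c2=2.
Step 4. [r2c3∈{1}] nothing but 1 survives at r2c3. So r2c3=1.
Step 5. [r1c4∈{2}] r1c4's peers cover all but 2 ⇒ r1c4=2.
Step 6. [r4c2∈{1}] only 1 remains possible at r4c2. So r4c2=1.
Step 7. [r3c1∈{3}] only 3 remains possible at r3c1, so r3c1=3.
Step 8. [r3c3∈{4}] only 4 remains possible at r3c3. So r3c3=4.

Answer: 1 4 3 2 / 2 3 1 4 / 3 2 4 1 / 4 1 2 3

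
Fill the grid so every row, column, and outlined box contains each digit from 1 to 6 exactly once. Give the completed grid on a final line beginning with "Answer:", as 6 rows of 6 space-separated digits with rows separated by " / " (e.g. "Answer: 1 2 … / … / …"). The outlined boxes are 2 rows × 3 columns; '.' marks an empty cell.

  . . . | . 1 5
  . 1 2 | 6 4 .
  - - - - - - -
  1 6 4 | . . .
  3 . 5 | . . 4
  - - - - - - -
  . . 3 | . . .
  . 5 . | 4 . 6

Step 1. [r1c4∈{2,3}] r1c4 is the only open cell in row 1 admitting 2 ⇒ r1c4=2.
Step 2. [r6c1∈{2}] nothing but 2 survives at r6c1 ⇒ r6c1=2.
Step 3. [r3c4∈{3,5}] col 4 places 3 nowhere but r3c4. So r3c4=3.
Step 4. [r3c6∈{2}] r3c6 is down to just 2 ⇒ r3c6=2.
Step 5. [r5c1∈{4,6}] across row 5, 6 lands solely at r5c1. So r5c1=6.
Step 6. [r5c4∈{1,5}] in col 4, 5 fits only at r5c4 ⇒ r5c4=5.
Step 7. [r1c1∈{4}] r1c1 is down to just 4, so r1c1=4.
Step 8. [r5c2∈{4}] only 4 remains possible at r5c2 ⇒ r5c2=4.
Step 9. [r4c5∈{6}] r4c5 is down to just 6 ⇒ r4c5=6.
Step 10. [r5c5∈{2}] r5c5 has the single candidate 2 ⇒ r5c5=2.
Step 11. [r4c2∈{2}] only 2 remains possible at r4c2 ⇒ r4c2=2.
Step 12. [r4c4∈{1}] r4c4 has the single candidate 1, so r4c4=1.
Step 13. [r5c6∈{1}] only 1 remains possible at r5c6, so r5c6=1.
Step 14. [r1c3∈{6}] nothing but 6 survives at r1c3. So r1c3=6.
Step 15. [r2c6∈{3}] r2c6's peers cover all but 3, so r2c6=3.
Step 16. [r6c3∈{1}] r6c3 is down to just 1. So r6c3=1.
Step 17. [r3c5∈{5}] r3c5 is down to just 5 ⇒ r3c5=5.
Step 18. [r1c2∈{3}] r1c2 has the single candidate 3 ⇒ r1c2=3.
Step 19. [r6c5∈{3}] nothing but 3 survives at r6c5. So r6c5=3.
Step 20. [r2c1∈{5}] r2c1 has the single candidate 5. So r2c1=5.

Answer: 4 3 6 2 1 5 / 5 1 2 6 4 3 / 1 6 4 3 5 2 / 3 2 5 1 6 4 / 6 4 3 5 2 1 / 2 5 1 4 3 6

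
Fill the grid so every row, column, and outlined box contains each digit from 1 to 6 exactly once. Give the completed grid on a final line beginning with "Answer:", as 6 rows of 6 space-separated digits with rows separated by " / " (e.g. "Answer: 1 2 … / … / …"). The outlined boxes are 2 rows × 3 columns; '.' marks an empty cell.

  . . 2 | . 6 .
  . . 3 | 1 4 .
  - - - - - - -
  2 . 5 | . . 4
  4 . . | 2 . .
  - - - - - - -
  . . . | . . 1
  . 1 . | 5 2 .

Step 1. [r5c5∈{3}] only 3 remains possible at r5c5. So r5c5=3.
Step 2. [r6c6∈{6}] r6c6 is down to just 6 ⇒ r6c6=6.
Step 3. [r5c2∈{2,4,5,6}] row 5 places 2 nowhere but r5c2 ⇒ r5c2=2.
Step 4. [r5c1∈{5,6}] r5c1 is the only open cell in row 5 admitting 5. So r5c1=5.
Step 5. [r5c3∈{4,6}] across row 5, 6 lands solely at r5c3, so r5c3=6.
Step 6. [r4c2∈{3,6}] 6 has one home in row 4: r4c2 ⇒ r4c2=6.
Step 7. [r4c6∈{3,5}] row 4 places 3 nowhere but r4c6. So r4c6=3.
Step 8. [r1c6∈{5}] r1c6's peers cover all but 5, so r1c6=5.
Step 9. [r4c3∈{1}] nothing but 1 survives at r4c3 ⇒ r4c3=1.
Step 10. [r3c4∈{6}] r3c4's peers cover all but 6. So r3c4=6.
Step 11. [r1c4∈{3}] r1c4 is down to just 3, so r1c4=3.
Step 12. [r6c1∈{3}] r6c1 is down to just 3 ⇒ r6c1=3.
Step 13. [r5c4∈{4}] only 4 remains possible at r5c4. So r5c4=4.
Step 14. [r1c2∈{4}] r1c2 is down to just 4. So r1c2=4.
Step 15. [r3c5∈{1}] nothing but 1 survives at r3c5 ⇒ r3c5=1.
Step 16. [r4c5∈{5}] nothing but 5 survives at r4c5 ⇒ r4c5=5.
Step 17. [r2c1∈{6}] r2c1 has the single candidate 6, so r2c1=6.
Step 18. [r6c3∈{4}] r6c3 is down to just 4. So r6c3=4.
Step 19. [r2c6∈{2}] r2c6's peers cover all but 2 ⇒ r2c6=2.
Step 20. [r1c1∈{1}] nothing but 1 survives at r1c1, so r1c1=1.
Step 21. [r2c2∈{5}] r2c2 is down to just 5. So r2c2=5.
Step 22. [r3c2∈{3}] only 3 remains possible at r3c2, so r3c2=3.

Answer: 1 4 2 3 6 5 / 6 5 3 1 4 2 / 2 3 5 6 1 4 / 4 6 1 2 5 3 / 5 2 6 4 3 1 / 3 1 4 5 2 6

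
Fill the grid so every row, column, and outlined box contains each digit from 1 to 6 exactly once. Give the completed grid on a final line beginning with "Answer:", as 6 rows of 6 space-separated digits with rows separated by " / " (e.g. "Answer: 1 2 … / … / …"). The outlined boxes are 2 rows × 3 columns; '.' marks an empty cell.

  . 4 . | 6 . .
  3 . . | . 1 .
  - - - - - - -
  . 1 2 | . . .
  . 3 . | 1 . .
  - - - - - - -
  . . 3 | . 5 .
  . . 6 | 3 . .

Step 1. [r5c2∈{2}] r5c2 is down to just 2 ⇒ r5c2=2.
Step 2. [r5c4∈{4}] r5c4 has the single candidate 4, so r5c4=4.
Step 3. [r2c3∈{5}] r2c3's peers cover all but 5 ⇒ r2c3=5.
Step 4. [r6c1∈{1,4,5}] row 6 places 4 nowhere but r6c1 ⇒ r6c1=4.
Step 5. [r1c6∈{2,3,5}] in row 1, 5 fits only at r1c6 ⇒ r1c6=5.
Step 6. [r5c6∈{1,6}] row 5 places 6 nowhere but r5c6 ⇒ r5c6=6.
Step 7. [r2c6∈{2,4}] row 2 places 4 nowhere but r2c6, so r2c6=4.
Step 8. [r3c5∈{3,4,6}] in row 3, 4 fits only at r3c5. So r3c5=4.
Step 9. [r6c5∈{2}] nothing but 2 survives at r6c5. So r6c5=2.
Step 10. [r3c1∈{5,6}] 6 has one home in row 3: r3c1, so r3c1=6.
Step 11. [r5c1∈{1}] only 1 remains possible at r5c1 ⇒ r5c1=1.
Step 12. [r6c6∈{1}] r6c6 has the single candidate 1 ⇒ r6c6=1.
Step 13. [r4c3∈{4}] nothing but 4 survives at r4c3, so r4c3=4.
Step 14. [r6c2∈{5}] nothing but 5 survives at r6c2, so r6c2=5.
Step 15. [r3c4∈{5}] r3c4 has the single candidate 5 ⇒ r3c4=5.
Step 16. [r1c1∈{2}] nothing but 2 survives at r1c1, so r1c1=2.
Step 17. [r1c5∈{3}] r1c5's peers cover all but 3 ⇒ r1c5=3.
Step 18. [r2c2∈{6}] r2c2 has the single candidate 6. So r2c2=6.
Step 19. [r3c6∈{3}] only 3 remains possible at r3c6. So r3c6=3.
Step 20. [r4c6∈{2}] r4c6 is down to just 2, so r4c6=2.
Step 21. [r4c5∈{6}] r4c5 is down to just 6. So r4c5=6.
Step 22. [r1c3∈{1}] r1c3 has the single candidate 1. So r1c3=1.
Step 23. [r2c4∈{2}] only 2 remains possible at r2c4, so r2c4=2.
Step 24. [r4c1∈{5}] r4c1 has the single candidate 5, so r4c1=5.

Answer: 2 4 1 6 3 5 / 3 6 5 2 1 4 / 6 1 2 5 4 3 / 5 3 4 1 6 2 / 1 2 3 4 5 6 / 4 5 6 3 2 1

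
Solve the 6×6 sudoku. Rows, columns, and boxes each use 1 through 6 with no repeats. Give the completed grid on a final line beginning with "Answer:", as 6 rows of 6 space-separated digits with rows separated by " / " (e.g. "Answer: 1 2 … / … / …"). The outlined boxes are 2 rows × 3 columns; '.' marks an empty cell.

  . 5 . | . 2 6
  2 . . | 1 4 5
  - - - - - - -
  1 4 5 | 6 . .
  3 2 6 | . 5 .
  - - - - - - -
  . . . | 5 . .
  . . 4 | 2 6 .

Step 1. [r5c5∈{1,3}] r5c5 is the only open cell in col 5 admitting 1. So r5c5=1.
Step 2. [r6c6∈{3}] r6c6 is down to just 3. So r6c6=3.
Step 3. [r2c3∈{3}] r2c3 is down to just 3 ⇒ r2c3=3.
Step 4. [r4c6∈{1,4}] across row 4, 1 lands solely at r4c6. So r4c6=1.
Step 5. [r2c2∈{6}] nothing but 6 survives at r2c2 ⇒ r2c2=6.
Step 6. [r5c3∈{2}] nothing but 2 survives at r5c3. So r5c3=2.
Step 7. [r3c5∈{3}] only 3 remains possible at r3c5, so r3c5=3.
Step 8. [r5c1∈{6}] r5c1 is down to just 6 ⇒ r5c1=6.
Step 9. [r5c6∈{4}] r5c6's peers cover all but 4 ⇒ r5c6=4.
Step 10. [r3c6∈{2}] r3c6's peers cover all but 2. So r3c6=2.
Step 11. [r1c1∈{4}] r1c1 is down to just 4 ⇒ r1c1=4.
Step 12. [r1c3∈{1}] only 1 remains possible at r1c3, so r1c3=1.
Step 13. [r5c2∈{3}] r5c2 is down to just 3, so r5c2=3.
Step 14. [r6c1∈{5}] only 5 remains possible at r6c1 ⇒ r6c1=5.
Step 15. [r4c4∈{4}] r4c4 has the single candidate 4. So r4c4=4.
Step 16. [r1c4∈{3}] r1c4 has the single candidate 3 ⇒ r1c4=3.
Step 17. [r6c2∈{1}] r6c2's peers cover all but 1, so r6c2=1.

Answer: 4 5 1 3 2 6 / 2 6 3 1 4 5 / 1 4 5 6 3 2 / 3 2 6 4 5 1 / 6 3 2 5 1 4 / 5 1 4 2 6 3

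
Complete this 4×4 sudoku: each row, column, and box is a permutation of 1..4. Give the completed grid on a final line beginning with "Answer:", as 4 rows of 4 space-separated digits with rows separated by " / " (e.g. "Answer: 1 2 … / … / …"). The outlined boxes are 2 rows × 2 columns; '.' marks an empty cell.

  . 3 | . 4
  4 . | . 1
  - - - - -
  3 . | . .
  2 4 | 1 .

Step 1. [r1c3∈{2}] r1c3 is down to just 2, so r1c3=2.
Step 2. [r4c4∈{3}] r4c4 is down to just 3, so r4c4=3.
Step 3. [r2c2∈{2}] only 2 remains possible at r2c2 ⇒ r2c2=2.
Step 4. [r3c3∈{4}] nothing but 4 survives at r3c3. So r3c3=4.
Step 5. [r3c2∈{1}] only 1 remains possible at r3c2, so r3c2=1.
Step 6. [r3c4∈{2}] nothing but 2 survives at r3c4, so r3c4=2.
Step 7. [r1c1∈{1}] r1c1 is down to just 1. So r1c1=1.
Step 8. [r2c3∈{3}] only 3 remains possible at r2c3. So r2c3=3.

Answer: 1 3 2 4 / 4 2 3 1 / 3 1 4 2 / 2 4 1 3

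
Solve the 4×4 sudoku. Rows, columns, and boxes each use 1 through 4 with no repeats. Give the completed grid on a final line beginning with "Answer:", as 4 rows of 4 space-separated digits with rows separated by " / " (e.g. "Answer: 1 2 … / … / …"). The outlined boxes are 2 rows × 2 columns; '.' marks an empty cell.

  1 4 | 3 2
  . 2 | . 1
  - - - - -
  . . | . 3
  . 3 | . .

Step 1. [r4c4∈{4}] only 4 remains possible at r4c4. So r4c4=4.
Step 2. [r4c1∈{2}] r4c1's peers cover all but 2. So r4c1=2.
Step 3. [r3c2∈{1}] r3c2 has the single candidate 1, so r3c2=1.
Step 4. [r3c1∈{4}] r3c1 has the single candidate 4. So r3c1=4.
Step 5. [r2c1∈{3}] r2c1's peers cover all but 3. So r2c1=3.
Step 6. [r3c3∈{2}] nothing but 2 survives at r3c3, so r3c3=2.
Step 7. [r2c3∈{4}] only 4 remains possible at r2c3 ⇒ r2c3=4.
Step 8. [r4c3∈{1}] r4c3 is down to just 1 ⇒ r4c3=1.

Answer: 1 4 3 2 / 3 2 4 1 / 4 1 2 3 / 2 3 1 4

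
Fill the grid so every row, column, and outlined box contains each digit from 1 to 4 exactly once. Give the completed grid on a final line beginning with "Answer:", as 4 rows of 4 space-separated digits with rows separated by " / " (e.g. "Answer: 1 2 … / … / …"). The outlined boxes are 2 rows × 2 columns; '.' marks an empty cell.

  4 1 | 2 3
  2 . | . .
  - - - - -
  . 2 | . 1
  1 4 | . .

Step 1. [r3c3∈{3,4}] row 3 places 4 nowhere but r3c3. So r3c3=4.
Step 2. [r2c4∈{4}] nothing but 4 survives at r2c4. So r2c4=4.
Step 3. [r2c3∈{1}] only 1 remains possible at r2c3, so r2c3=1.
Step 4. [r2c2∈{3}] r2c2 has the single candidate 3 ⇒ r2c2=3.
Step 5. [r3c1∈{3}] nothing but 3 survives at r3c1. So r3c1=3.
Step 6. [r4c4∈{2}] r4c4's peers cover all but 2, so r4c4=2.
Step 7. [r4c3∈{3}] only 3 remains possible at r4c3 ⇒ r4c3=3.

Answer: 4 1 2 3 / 2 3 1 4 / 3 2 4 1 / 1 4 3 2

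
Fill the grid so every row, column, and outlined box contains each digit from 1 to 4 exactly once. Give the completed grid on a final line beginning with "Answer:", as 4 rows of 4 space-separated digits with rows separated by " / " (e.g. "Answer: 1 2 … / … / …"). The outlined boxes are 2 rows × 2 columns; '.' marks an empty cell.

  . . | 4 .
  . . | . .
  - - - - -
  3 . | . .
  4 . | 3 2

Step 1. [r3c3∈{1}] r3c3 has the single candidate 1. So r3c3=1.
Step 2. [r2c2∈{1,2,3,4}] r2c2 is the only open cell in row 2 admitting 4, so r2c2=4.
Step 3. [r1c2∈{1,2,3}] in col 2, 3 fits only at r1c2. So r1c2=3.
Step 4. [r1c1∈{1,2}] across row 1, 2 lands solely at r1c1. So r1c1=2.
Step 5. [r2c1∈{1}] nothing but 1 survives at r2c1 ⇒ r2c1=1.
Step 6. [r3c4∈{4}] r3c4 is down to just 4 ⇒ r3c4=4.
Step 7. [r2c3∈{2}] only 2 remains possible at r2c3, so r2c3=2.
Step 8. [r2c4∈{3}] nothing but 3 survives at r2c4 ⇒ r2c4=3.
Step 9. [r3c2∈{2}] r3c2's peers cover all but 2. So r3c2=2.
Step 10. [r4c2∈{1}] r4c2 is down to just 1. So r4c2=1.
Step 11. [r1c4∈{1}] r1c4 is down to just 1 ⇒ r1c4=1.

Answer: 2 3 4 1 / 1 4 2 3 / 3 2 1 4 / 4 1 3 2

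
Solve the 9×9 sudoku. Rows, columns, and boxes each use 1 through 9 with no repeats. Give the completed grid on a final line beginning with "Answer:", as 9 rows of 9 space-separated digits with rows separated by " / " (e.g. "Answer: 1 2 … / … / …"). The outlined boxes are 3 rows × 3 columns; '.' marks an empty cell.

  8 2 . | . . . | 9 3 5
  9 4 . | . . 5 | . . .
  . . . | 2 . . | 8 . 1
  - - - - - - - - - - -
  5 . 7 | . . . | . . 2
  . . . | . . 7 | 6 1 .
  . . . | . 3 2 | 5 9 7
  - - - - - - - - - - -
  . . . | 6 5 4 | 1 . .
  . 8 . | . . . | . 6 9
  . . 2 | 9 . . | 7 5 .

Step 1. [r3c2∈{3,5,6,7}] in col 2, 5 fits only at r3c2, so r3c2=5.
Step 2. [r3c1∈{3,6,7}] 7 has one home in box 1: r3c1 ⇒ r3c1=7.
Step 3. [r7c1∈{3}] r7c1's peers cover all but 3 ⇒ r7c1=3.
Step 4. [r7c9∈{8}] r7c9 is down to just 8 ⇒ r7c9=8.
Step 5. [r4c8∈{4,8}] in col 8, 8 fits only at r4c8. So r4c8=8.
Step 6. [r8c5∈{1,2,7}] across col 5, 2 lands solely at r8c5 ⇒ r8c5=2.
Step 7. [r8c4∈{1,3,7}] r8c4 is the only open cell in row 8 admitting 7. So r8c4=7.
Step 8. [r2c4∈{1,3,8}] r2c4 is the only open cell in col 4 admitting 3. So r2c4=3.
Step 9. [r2c5∈{1,6,7,8}] across row 2, 8 lands solely at r2c5 ⇒ r2c5=8.
Step 10. [r9c5∈{1}] nothing but 1 survives at r9c5, so r9c5=1.
Step 11. [r2c3∈{1,6}] 1 has one home in row 2: r2c3, so r2c3=1.
Step 12. [r1c3∈{6}] only 6 remains possible at r1c3, so r1c3=6.
Step 13. [r9c2∈{6}] r9c2 is down to just 6 ⇒ r9c2=6.
Step 14. [r9c1∈{4}] nothing but 4 survives at r9c1, so r9c1=4.
Step 15. [r5c9∈{3,4}] col 9 places 4 nowhere but r5c9 ⇒ r5c9=4.
Step 16. [r5c5∈{9}] only 9 remains possible at r5c5 ⇒ r5c5=9.
Step 17. [r6c2∈{1}] only 1 remains possible at r6c2 ⇒ r6c2=1.
Step 18. [r4c2∈{3,9}] across row 4, 9 lands solely at r4c2. So r4c2=9.
Step 19. [r1c6∈{1}] r1c6 is down to just 1, so r1c6=1.
Step 20. [r1c4∈{4}] r1c4's peers cover all but 4, so r1c4=4.
Step 21. [r3c5∈{6}] r3c5 has the single candidate 6. So r3c5=6.
Step 22. [r6c4∈{8}] r6c4 has the single candidate 8 ⇒ r6c4=8.
Step 23. [r9c9∈{3}] r9c9 is down to just 3. So r9c9=3.
Step 24. [r2c7∈{2}] nothing but 2 survives at r2c7. So r2c7=2.
Step 25. [r5c3∈{3,8}] across row 5, 8 lands solely at r5c3 ⇒ r5c3=8.
Step 26. [r5c4∈{5}] r5c4 is down to just 5, so r5c4=5.
Step 27. [r7c8∈{2}] r7c8 has the single candidate 2 ⇒ r7c8=2.
Step 28. [r4c7∈{3}] r4c7 has the single candidate 3 ⇒ r4c7=3.
Step 29. [r3c8∈{4}] r3c8 is down to just 4. So r3c8=4.
Step 30. [r9c6∈{8}] r9c6's peers cover all but 8. So r9c6=8.
Step 31. [r8c7∈{4}] r8c7 has the single candidate 4. So r8c7=4.
Step 32. [r8c3∈{5}] nothing but 5 survives at r8c3 ⇒ r8c3=5.
Step 33. [r4c6∈{6}] r4c6 is down to just 6 ⇒ r4c6=6.
Step 34. [r6c1∈{6}] r6c1's peers cover all but 6. So r6c1=6.
Step 35. [r4c4∈{1}] r4c4 is down to just 1. So r4c4=1.
Step 36. [r3c6∈{9}] r3c6 has the single candidate 9. So r3c6=9.
Step 37. [r2c8∈{7}] nothing but 7 survives at r2c8, so r2c8=7.
Step 38. [r5c2∈{3}] r5c2's peers cover all but 3, so r5c2=3.
Step 39. [r1c5∈{7}] r1c5's peers cover all but 7 ⇒ r1c5=7.
Step 40. [r7c2∈{7}] r7c2 has the single candidate 7, so r7c2=7.
Step 41. [r7c3∈{9}] r7c3's peers cover all but 9, so r7c3=9.
Step 42. [r3c3∈{3}] r3c3's peers cover all but 3 ⇒ r3c3=3.
Step 43. [r8c6∈{3}] nothing but 3 survives at r8c6, so r8c6=3.
Step 44. [r6c3∈{4}] r6c3 is down to just 4, so r6c3=4.
Step 45. [r8c1∈{1}] r8c1 has the single candidate 1. So r8c1=1.
Step 46. [r2c9∈{6}] nothing but 6 survives at r2c9. So r2c9=6.
Step 47. [r5c1∈{2}] r5c1 is down to just 2 ⇒ r5c1=2.
Step 48. [r4c5∈{4}] nothing but 4 survives at r4c5, so r4c5=4.

Answer: 8 2 6 4 7 1 9 3 5 / 9 4 1 3 8 5 2 7 6 / 7 5 3 2 6 9 8 4 1 / 5 9 7 1 4 6 3 8 2 / 2 3 8 5 9 7 6 1 4 / 6 1 4 8 3 2 5 9 7 / 3 7 9 6 5 4 1 2 8 / 1 8 5 7 2 3 4 6 9 / 4 6 2 9 1 8 7 5 3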